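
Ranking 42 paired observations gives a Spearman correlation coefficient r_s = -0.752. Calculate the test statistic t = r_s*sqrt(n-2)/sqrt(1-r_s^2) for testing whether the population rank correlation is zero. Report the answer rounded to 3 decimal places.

-7.215

1 − r_s² = 1 − 0.565504 = 0.434496;  √(1−r_s²) = 0.659163
√(n−2) = √40 = 6.324555
t = r_s·√(n−2)/√(1−r_s²) = -0.752 · 6.324555 / 0.659163 = -7.215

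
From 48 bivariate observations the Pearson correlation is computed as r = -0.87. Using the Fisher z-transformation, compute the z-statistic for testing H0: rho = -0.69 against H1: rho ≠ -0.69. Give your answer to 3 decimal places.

Fisher z: atanh(-0.87) = -1.333080, atanh(-0.69) = -0.847956
z = (z_r − z_0)·√(n−3) = (-1.333080 − (-0.847956))·√45 = -0.485124 · 6.708204 = -3.254

-3.254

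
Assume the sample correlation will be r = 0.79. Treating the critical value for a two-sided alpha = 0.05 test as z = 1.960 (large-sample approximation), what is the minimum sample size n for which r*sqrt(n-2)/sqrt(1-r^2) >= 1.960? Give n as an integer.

r√(n−2)/√(1−r²) ≥ 1.960  ⇔  n−2 ≥ (1.960)²·(1−r²)/r²
(1−r²)/r² = (1−0.6241)/0.6241 = 0.6023
n ≥ 2 + 3.8416·0.6023 = 2 + 2.3138 = 4.3138
⌈4.3138⌉ = 5

5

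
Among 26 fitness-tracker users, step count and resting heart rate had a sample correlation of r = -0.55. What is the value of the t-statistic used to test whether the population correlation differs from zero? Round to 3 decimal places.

t = r·√(n−2) / √(1−r²) with r = -0.55, n = 26
  = -0.55·√24 / √(1 − 0.3025)
  = -0.55·4.898979 / 0.835165
  = -2.694438 / 0.835165 = -3.226

-3.226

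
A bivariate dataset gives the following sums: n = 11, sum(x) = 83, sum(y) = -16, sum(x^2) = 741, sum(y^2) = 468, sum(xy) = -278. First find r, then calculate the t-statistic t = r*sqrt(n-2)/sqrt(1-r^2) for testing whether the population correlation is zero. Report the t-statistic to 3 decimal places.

Numerator: nΣxy − (Σx)(Σy) = 11·(-278) − (83)(-16) = -1730
Denominator: √[(nΣx²−(Σx)²)(nΣy²−(Σy)²)]
  nΣx²−(Σx)² = 11·741 − 6889 = 1262;  nΣy²−(Σy)² = 11·468 − 256 = 4892
  √(1262·4892) = √6173704 = 2484.6939
r = -1730 / 2484.6939 = -0.6963
t = r·√(n−2)/√(1−r²) = -0.6963·√9 / √(1−0.484834) = -2.088900 / 0.717751 = -2.910

-2.910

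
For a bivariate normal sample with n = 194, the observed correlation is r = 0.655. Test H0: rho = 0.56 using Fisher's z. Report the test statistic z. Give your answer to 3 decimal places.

2.089

Fisher z: atanh(0.655) = 0.784006, atanh(0.56) = 0.632833
z = (z_r − z_0)·√(n−3) = (0.784006 − 0.632833)·√191 = 0.151173 · 13.820275 = 2.089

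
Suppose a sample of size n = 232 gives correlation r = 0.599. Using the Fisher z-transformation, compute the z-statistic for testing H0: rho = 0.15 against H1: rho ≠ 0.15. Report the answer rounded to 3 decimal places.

z_r = atanh(0.599) = 0.691586,  z_0 = atanh(0.15) = 0.151140
SE = 1/√(n−3) = 1/√229 = 0.066082
z = (z_r − z_0)/SE = (0.691586 − 0.151140) / 0.066082 = 0.540446 / 0.066082 = 8.178

8.178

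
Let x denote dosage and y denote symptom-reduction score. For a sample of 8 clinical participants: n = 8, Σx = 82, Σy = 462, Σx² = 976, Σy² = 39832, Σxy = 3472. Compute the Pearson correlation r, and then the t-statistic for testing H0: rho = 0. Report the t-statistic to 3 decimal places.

-7.184

Numerator: nΣxy − (Σx)(Σy) = 8·3472 − (82)(462) = -10108
Denominator: √[(nΣx²−(Σx)²)(nΣy²−(Σy)²)]
  nΣx²−(Σx)² = 8·976 − 6724 = 1084;  nΣy²−(Σy)² = 8·39832 − 213444 = 105212
  √(1084·105212) = √114049808 = 10679.4105
r = -10108 / 10679.4105 = -0.9465
t = r·√(n−2)/√(1−r²) = -0.9465·√6 / √(1−0.895862) = -2.318442 / 0.322704 = -7.184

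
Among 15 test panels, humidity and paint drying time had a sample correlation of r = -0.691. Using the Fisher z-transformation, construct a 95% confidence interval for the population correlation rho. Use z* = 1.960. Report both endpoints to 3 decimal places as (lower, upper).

(-0.889, -0.277)

Fisher z: z_r = atanh(r) = ½·ln((1+(-0.691))/(1−(-0.691))) = -0.849867
SE(z) = 1/√(n−3) = 1/√12 = 0.288675
95% ⇒ z* = 1.960; margin = 1.960·0.288675 = 0.565803
CI on z-scale: (-1.415670, -0.284064)
Back-transform: tanh(-1.415670) = -0.888692, tanh(-0.284064) = -0.276662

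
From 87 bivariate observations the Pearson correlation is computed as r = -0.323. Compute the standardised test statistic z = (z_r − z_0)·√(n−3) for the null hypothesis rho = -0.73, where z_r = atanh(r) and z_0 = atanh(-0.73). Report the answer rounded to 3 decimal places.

z_r = atanh(-0.323) = -0.334993,  z_0 = atanh(-0.73) = -0.928727
SE = 1/√(n−3) = 1/√84 = 0.109109
z = (z_r − z_0)/SE = (-0.334993 − (-0.928727)) / 0.109109 = 0.593734 / 0.109109 = 5.442

5.442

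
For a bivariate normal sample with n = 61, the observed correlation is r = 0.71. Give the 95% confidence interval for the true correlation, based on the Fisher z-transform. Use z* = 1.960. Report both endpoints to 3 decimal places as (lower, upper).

(0.558, 0.816)

z_r = atanh(0.71) = 0.887184;  SE = 1/√(n−3) = 1/√58 = 0.131306
z-limits: 0.887184 ± 1.960·0.131306 = 0.887184 ± 0.257360 = [0.629824, 1.144544]
ρ-limits: (tanh 0.629824, tanh 1.144544) = (0.558, 0.816)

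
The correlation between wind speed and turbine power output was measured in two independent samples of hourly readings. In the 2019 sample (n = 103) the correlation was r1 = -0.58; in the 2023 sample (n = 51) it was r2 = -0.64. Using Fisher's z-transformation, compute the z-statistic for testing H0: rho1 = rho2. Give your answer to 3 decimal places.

0.545

z1 = atanh(-0.58) = -0.662463,  z2 = atanh(-0.64) = -0.758174
SE = √(1/(n1−3) + 1/(n2−3)) = √(1/100 + 1/48) = √(0.0100000 + 0.0208333) = √0.0308333 = 0.175594
z = (z1 − z2)/SE = (-0.662463 − (-0.758174)) / 0.175594 = 0.095711 / 0.175594 = 0.545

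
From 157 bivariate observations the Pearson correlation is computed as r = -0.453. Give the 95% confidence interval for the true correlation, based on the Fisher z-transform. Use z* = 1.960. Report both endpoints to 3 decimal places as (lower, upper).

(-0.569, -0.319)

Fisher z: z_r = atanh(r) = ½·ln((1+(-0.453))/(1−(-0.453))) = -0.488468
SE(z) = 1/√(n−3) = 1/√154 = 0.080582
95% ⇒ z* = 1.960; margin = 1.960·0.080582 = 0.157941
CI on z-scale: (-0.646409, -0.330527)
Back-transform: tanh(-0.646409) = -0.569248, tanh(-0.330527) = -0.318994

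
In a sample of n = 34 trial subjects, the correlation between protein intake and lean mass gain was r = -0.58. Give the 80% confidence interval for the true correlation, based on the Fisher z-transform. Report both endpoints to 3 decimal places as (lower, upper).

z_r = atanh(-0.58) = -0.662463;  SE = 1/√(n−3) = 1/√31 = 0.179605
z-limits: -0.662463 ± 1.282·0.179605 = -0.662463 ± 0.230254 = [-0.892717, -0.432209]
ρ-limits: (tanh -0.892717, tanh -0.432209) = (-0.713, -0.407)

(-0.713, -0.407)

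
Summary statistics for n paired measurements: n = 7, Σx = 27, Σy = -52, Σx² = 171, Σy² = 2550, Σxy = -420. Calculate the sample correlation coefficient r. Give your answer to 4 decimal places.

Numerator: nΣxy − (Σx)(Σy) = 7·(-420) − (27)(-52) = -1536
Denominator: √[(nΣx²−(Σx)²)(nΣy²−(Σy)²)]
  nΣx²−(Σx)² = 7·171 − 729 = 468;  nΣy²−(Σy)² = 7·2550 − 2704 = 15146
  √(468·15146) = √7088328 = 2662.3914
r = -1536 / 2662.3914 = -0.5769

-0.5769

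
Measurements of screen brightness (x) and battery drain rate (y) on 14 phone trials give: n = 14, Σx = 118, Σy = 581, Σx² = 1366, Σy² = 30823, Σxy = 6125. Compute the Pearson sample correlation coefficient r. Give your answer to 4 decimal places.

0.7778

S_xy = nΣxy − ΣxΣy = 14·6125 − 118·581 = 85750 − 68558 = 17192
S_xx = nΣx² − (Σx)² = 14·1366 − 118² = 19124 − 13924 = 5200
S_yy = nΣy² − (Σy)² = 14·30823 − 581² = 431522 − 337561 = 93961
r = S_xy / √(S_xx·S_yy) = 17192 / √(5200·93961) = 17192 / √488597200 = 17192 / 22104.2349 = 0.7778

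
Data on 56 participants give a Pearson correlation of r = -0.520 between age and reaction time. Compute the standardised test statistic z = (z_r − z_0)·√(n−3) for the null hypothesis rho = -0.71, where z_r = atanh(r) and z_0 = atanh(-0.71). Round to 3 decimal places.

Fisher z: atanh(-0.520) = -0.576340, atanh(-0.71) = -0.887184
z = (z_r − z_0)·√(n−3) = (-0.576340 − (-0.887184))·√53 = 0.310844 · 7.280110 = 2.263

2.263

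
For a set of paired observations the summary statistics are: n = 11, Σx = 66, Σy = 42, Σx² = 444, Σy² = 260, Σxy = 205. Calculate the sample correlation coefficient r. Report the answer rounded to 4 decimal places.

-0.6796

S_xy = nΣxy − ΣxΣy = 11·205 − 66·42 = 2255 − 2772 = -517
S_xx = nΣx² − (Σx)² = 11·444 − 66² = 4884 − 4356 = 528
S_yy = nΣy² − (Σy)² = 11·260 − 42² = 2860 − 1764 = 1096
r = S_xy / √(S_xx·S_yy) = -517 / √(528·1096) = -517 / √578688 = -517 / 760.7155 = -0.6796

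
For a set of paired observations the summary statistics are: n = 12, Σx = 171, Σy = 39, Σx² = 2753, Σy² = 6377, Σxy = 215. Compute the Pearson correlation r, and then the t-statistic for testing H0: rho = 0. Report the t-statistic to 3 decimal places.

-0.790

Numerator: nΣxy − (Σx)(Σy) = 12·215 − (171)(39) = -4089
Denominator: √[(nΣx²−(Σx)²)(nΣy²−(Σy)²)]
  nΣx²−(Σx)² = 12·2753 − 29241 = 3795;  nΣy²−(Σy)² = 12·6377 − 1521 = 75003
  √(3795·75003) = √284636385 = 16871.1702
r = -4089 / 16871.1702 = -0.2424
t = r·√(n−2)/√(1−r²) = -0.2424·√10 / √(1−0.058758) = -0.766536 / 0.970176 = -0.790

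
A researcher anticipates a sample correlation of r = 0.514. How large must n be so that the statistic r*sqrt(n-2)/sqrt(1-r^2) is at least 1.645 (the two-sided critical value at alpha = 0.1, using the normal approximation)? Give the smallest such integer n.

r√(n−2)/√(1−r²) ≥ 1.645  ⇔  n−2 ≥ (1.645)²·(1−r²)/r²
(1−r²)/r² = (1−0.264196)/0.264196 = 2.7851
n ≥ 2 + 2.706025·2.7851 = 2 + 7.5366 = 9.5366
⌈9.5366⌉ = 10

10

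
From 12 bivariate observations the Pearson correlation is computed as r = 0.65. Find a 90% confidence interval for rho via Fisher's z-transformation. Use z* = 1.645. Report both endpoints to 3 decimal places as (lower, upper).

Fisher z: z_r = atanh(r) = ½·ln((1+0.65)/(1−0.65)) = 0.775299
SE(z) = 1/√(n−3) = 1/√9 = 0.333333
90% ⇒ z* = 1.645; margin = 1.645·0.333333 = 0.548333
CI on z-scale: (0.226966, 1.323632)
Back-transform: tanh(0.226966) = 0.223147, tanh(1.323632) = 0.867684

(0.223, 0.868)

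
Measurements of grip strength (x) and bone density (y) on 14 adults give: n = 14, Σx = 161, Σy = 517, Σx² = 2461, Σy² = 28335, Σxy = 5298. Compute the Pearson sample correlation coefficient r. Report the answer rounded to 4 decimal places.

Numerator: nΣxy − (Σx)(Σy) = 14·5298 − (161)(517) = -9065
Denominator: √[(nΣx²−(Σx)²)(nΣy²−(Σy)²)]
  nΣx²−(Σx)² = 14·2461 − 25921 = 8533;  nΣy²−(Σy)² = 14·28335 − 267289 = 129401
  √(8533·129401) = √1104178733 = 33229.1850
r = -9065 / 33229.1850 = -0.2728

-0.2728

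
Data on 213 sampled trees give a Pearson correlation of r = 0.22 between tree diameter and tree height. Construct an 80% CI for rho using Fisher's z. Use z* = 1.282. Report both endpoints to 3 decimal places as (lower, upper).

(0.134, 0.302)

Fisher z: z_r = atanh(r) = ½·ln((1+0.22)/(1−0.22)) = 0.223656
SE(z) = 1/√(n−3) = 1/√210 = 0.069007
80% ⇒ z* = 1.282; margin = 1.282·0.069007 = 0.088467
CI on z-scale: (0.135189, 0.312123)
Back-transform: tanh(0.135189) = 0.134371, tanh(0.312123) = 0.302367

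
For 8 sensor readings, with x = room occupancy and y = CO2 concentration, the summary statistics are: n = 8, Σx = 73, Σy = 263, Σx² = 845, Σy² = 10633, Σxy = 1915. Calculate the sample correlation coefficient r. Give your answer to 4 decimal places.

Numerator: nΣxy − (Σx)(Σy) = 8·1915 − (73)(263) = -3879
Denominator: √[(nΣx²−(Σx)²)(nΣy²−(Σy)²)]
  nΣx²−(Σx)² = 8·845 − 5329 = 1431;  nΣy²−(Σy)² = 8·10633 − 69169 = 15895
  √(1431·15895) = √22745745 = 4769.2499
r = -3879 / 4769.2499 = -0.8133

-0.8133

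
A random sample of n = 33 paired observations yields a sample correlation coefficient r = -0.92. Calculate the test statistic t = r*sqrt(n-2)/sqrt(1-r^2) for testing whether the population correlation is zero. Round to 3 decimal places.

-13.070

t = r·√(n−2) / √(1−r²) with r = -0.92, n = 33
  = -0.92·√31 / √(1 − 0.8464)
  = -0.92·5.567764 / 0.391918
  = -5.122343 / 0.391918 = -13.070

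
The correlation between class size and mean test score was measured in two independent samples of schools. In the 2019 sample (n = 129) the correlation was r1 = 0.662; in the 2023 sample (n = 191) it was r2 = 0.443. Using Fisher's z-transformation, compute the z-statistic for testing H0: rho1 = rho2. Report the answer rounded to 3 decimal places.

Fisher z-transforms: z1 = atanh(0.662) = 0.796366, z2 = atanh(0.443) = 0.475957; difference d = 0.320409
Var(d) = 1/126 + 1/188 = 0.0079365 + 0.0053191 = 0.0132556
z = d/√Var(d) = 0.320409 / √0.0132556 = 0.320409 / 0.115133 = 2.783

2.783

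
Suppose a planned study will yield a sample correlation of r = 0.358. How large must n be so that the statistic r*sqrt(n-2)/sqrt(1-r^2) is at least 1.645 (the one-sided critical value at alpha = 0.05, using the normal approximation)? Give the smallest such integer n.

r√(n−2)/√(1−r²) ≥ 1.645  ⇔  n−2 ≥ (1.645)²·(1−r²)/r²
(1−r²)/r² = (1−0.128164)/0.128164 = 6.8025
n ≥ 2 + 2.706025·6.8025 = 2 + 18.4077 = 20.4077
⌈20.4077⌉ = 21

21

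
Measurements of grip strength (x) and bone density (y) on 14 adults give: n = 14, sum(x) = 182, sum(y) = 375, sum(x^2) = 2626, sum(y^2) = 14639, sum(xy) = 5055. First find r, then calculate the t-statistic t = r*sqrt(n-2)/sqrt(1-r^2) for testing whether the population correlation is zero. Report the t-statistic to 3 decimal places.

0.578

S_xy = nΣxy − ΣxΣy = 14·5055 − 182·375 = 70770 − 68250 = 2520
S_xx = nΣx² − (Σx)² = 14·2626 − 182² = 36764 − 33124 = 3640
S_yy = nΣy² − (Σy)² = 14·14639 − 375² = 204946 − 140625 = 64321
r = S_xy / √(S_xx·S_yy) = 2520 / √(3640·64321) = 2520 / √234128440 = 2520 / 15301.2562 = 0.1647
t = r·√(n−2)/√(1−r²) = 0.1647·√12 / √(1−0.027126) = 0.570538 / 0.986344 = 0.578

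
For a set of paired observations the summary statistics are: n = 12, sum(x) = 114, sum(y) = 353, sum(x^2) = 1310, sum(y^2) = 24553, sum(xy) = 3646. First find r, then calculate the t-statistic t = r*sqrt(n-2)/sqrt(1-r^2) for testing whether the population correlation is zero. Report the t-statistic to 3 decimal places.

0.523

Numerator: nΣxy − (Σx)(Σy) = 12·3646 − (114)(353) = 3510
Denominator: √[(nΣx²−(Σx)²)(nΣy²−(Σy)²)]
  nΣx²−(Σx)² = 12·1310 − 12996 = 2724;  nΣy²−(Σy)² = 12·24553 − 124609 = 170027
  √(2724·170027) = √463153548 = 21521.0025
r = 3510 / 21521.0025 = 0.1631
t = r·√(n−2)/√(1−r²) = 0.1631·√10 / √(1−0.026602) = 0.515767 / 0.986609 = 0.523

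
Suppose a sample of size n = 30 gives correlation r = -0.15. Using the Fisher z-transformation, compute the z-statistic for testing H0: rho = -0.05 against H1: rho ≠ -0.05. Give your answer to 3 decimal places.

-0.525

Fisher z: atanh(-0.15) = -0.151140, atanh(-0.05) = -0.050042
z = (z_r − z_0)·√(n−3) = (-0.151140 − (-0.050042))·√27 = -0.101098 · 5.196152 = -0.525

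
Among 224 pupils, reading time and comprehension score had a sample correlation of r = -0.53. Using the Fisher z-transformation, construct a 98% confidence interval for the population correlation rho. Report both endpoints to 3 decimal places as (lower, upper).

Fisher z: z_r = atanh(r) = ½·ln((1+(-0.53))/(1−(-0.53))) = -0.590145
SE(z) = 1/√(n−3) = 1/√221 = 0.067267
98% ⇒ z* = 2.326; margin = 2.326·0.067267 = 0.156463
CI on z-scale: (-0.746608, -0.433682)
Back-transform: tanh(-0.746608) = -0.633121, tanh(-0.433682) = -0.408394

(-0.633, -0.408)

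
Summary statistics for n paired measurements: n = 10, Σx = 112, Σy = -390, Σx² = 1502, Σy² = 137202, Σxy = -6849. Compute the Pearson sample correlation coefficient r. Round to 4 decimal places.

-0.4514

S_xy = nΣxy − ΣxΣy = 10·(-6849) − 112·(-390) = -68490 − (-43680) = -24810
S_xx = nΣx² − (Σx)² = 10·1502 − 112² = 15020 − 12544 = 2476
S_yy = nΣy² − (Σy)² = 10·137202 − (-390)² = 1372020 − 152100 = 1219920
r = S_xy / √(S_xx·S_yy) = -24810 / √(2476·1219920) = -24810 / √3020521920 = -24810 / 54959.2751 = -0.4514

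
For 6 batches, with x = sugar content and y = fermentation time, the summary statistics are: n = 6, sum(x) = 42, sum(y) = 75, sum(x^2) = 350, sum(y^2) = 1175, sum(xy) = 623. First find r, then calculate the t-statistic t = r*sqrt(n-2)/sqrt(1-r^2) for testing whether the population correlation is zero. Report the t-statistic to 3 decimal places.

3.224

Numerator: nΣxy − (Σx)(Σy) = 6·623 − (42)(75) = 588
Denominator: √[(nΣx²−(Σx)²)(nΣy²−(Σy)²)]
  nΣx²−(Σx)² = 6·350 − 1764 = 336;  nΣy²−(Σy)² = 6·1175 − 5625 = 1425
  √(336·1425) = √478800 = 691.9538
r = 588 / 691.9538 = 0.8498
t = r·√(n−2)/√(1−r²) = 0.8498·√4 / √(1−0.722160) = 1.699600 / 0.527105 = 3.224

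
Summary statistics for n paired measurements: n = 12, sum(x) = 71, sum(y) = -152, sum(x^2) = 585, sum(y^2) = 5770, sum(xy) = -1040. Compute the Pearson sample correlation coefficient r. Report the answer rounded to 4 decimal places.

Numerator: nΣxy − (Σx)(Σy) = 12·(-1040) − (71)(-152) = -1688
Denominator: √[(nΣx²−(Σx)²)(nΣy²−(Σy)²)]
  nΣx²−(Σx)² = 12·585 − 5041 = 1979;  nΣy²−(Σy)² = 12·5770 − 23104 = 46136
  √(1979·46136) = √91303144 = 9555.2679
r = -1688 / 9555.2679 = -0.1767

-0.1767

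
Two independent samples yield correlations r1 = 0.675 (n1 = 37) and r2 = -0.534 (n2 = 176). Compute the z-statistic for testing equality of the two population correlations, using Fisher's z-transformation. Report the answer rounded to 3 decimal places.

7.546

Fisher z-transforms: z1 = atanh(0.675) = 0.819872, z2 = atanh(-0.534) = -0.595724; difference d = 1.415596
Var(d) = 1/34 + 1/173 = 0.0294118 + 0.0057803 = 0.0351921
z = d/√Var(d) = 1.415596 / √0.0351921 = 1.415596 / 0.187596 = 7.546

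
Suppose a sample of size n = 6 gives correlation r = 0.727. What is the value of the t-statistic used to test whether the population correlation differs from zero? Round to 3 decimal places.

2.118

t = r·√(n−2) / √(1−r²) with r = 0.727, n = 6
  = 0.727·√4 / √(1 − 0.528529)
  = 0.727·2.000000 / 0.686637
  = 1.454000 / 0.686637 = 2.118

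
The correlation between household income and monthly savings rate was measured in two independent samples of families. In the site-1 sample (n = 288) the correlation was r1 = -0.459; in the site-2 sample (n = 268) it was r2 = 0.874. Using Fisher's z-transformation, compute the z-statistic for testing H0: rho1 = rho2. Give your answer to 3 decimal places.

Fisher z-transforms: z1 = atanh(-0.459) = -0.496044, z2 = atanh(0.874) = 1.349774; difference d = -1.845818
Var(d) = 1/285 + 1/265 = 0.0035088 + 0.0037736 = 0.0072824
z = d/√Var(d) = -1.845818 / √0.0072824 = -1.845818 / 0.085337 = -21.630

-21.630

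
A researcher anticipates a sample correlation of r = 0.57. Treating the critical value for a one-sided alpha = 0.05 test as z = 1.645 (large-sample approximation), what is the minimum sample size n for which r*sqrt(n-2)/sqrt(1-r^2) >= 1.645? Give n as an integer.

8

r√(n−2)/√(1−r²) ≥ 1.645  ⇔  n−2 ≥ (1.645)²·(1−r²)/r²
(1−r²)/r² = (1−0.3249)/0.3249 = 2.0779
n ≥ 2 + 2.706025·2.0779 = 2 + 5.6228 = 7.6228
⌈7.6228⌉ = 8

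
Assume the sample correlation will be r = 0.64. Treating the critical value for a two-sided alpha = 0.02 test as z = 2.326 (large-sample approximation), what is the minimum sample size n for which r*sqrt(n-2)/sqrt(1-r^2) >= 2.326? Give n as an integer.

10

r√(n−2)/√(1−r²) ≥ 2.326  ⇔  n−2 ≥ (2.326)²·(1−r²)/r²
(1−r²)/r² = (1−0.4096)/0.4096 = 1.4414
n ≥ 2 + 5.410276·1.4414 = 2 + 7.7984 = 9.7984
⌈9.7984⌉ = 10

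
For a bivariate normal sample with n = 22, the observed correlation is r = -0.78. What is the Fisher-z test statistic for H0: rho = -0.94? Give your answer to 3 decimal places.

Fisher z: atanh(-0.78) = -1.045371, atanh(-0.94) = -1.738049
z = (z_r − z_0)·√(n−3) = (-1.045371 − (-1.738049))·√19 = 0.692678 · 4.358899 = 3.019

3.019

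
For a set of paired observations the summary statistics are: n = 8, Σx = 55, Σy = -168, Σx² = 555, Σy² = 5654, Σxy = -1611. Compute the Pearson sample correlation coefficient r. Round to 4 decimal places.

S_xy = nΣxy − ΣxΣy = 8·(-1611) − 55·(-168) = -12888 − (-9240) = -3648
S_xx = nΣx² − (Σx)² = 8·555 − 55² = 4440 − 3025 = 1415
S_yy = nΣy² − (Σy)² = 8·5654 − (-168)² = 45232 − 28224 = 17008
r = S_xy / √(S_xx·S_yy) = -3648 / √(1415·17008) = -3648 / √24066320 = -3648 / 4905.7436 = -0.7436

-0.7436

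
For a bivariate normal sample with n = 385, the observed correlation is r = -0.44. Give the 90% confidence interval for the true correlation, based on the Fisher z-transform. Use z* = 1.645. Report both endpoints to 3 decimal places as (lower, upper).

(-0.505, -0.370)

Fisher z: z_r = atanh(r) = ½·ln((1+(-0.44))/(1−(-0.44))) = -0.472231
SE(z) = 1/√(n−3) = 1/√382 = 0.051164
90% ⇒ z* = 1.645; margin = 1.645·0.051164 = 0.084165
CI on z-scale: (-0.556396, -0.388066)
Back-transform: tanh(-0.556396) = -0.505299, tanh(-0.388066) = -0.369692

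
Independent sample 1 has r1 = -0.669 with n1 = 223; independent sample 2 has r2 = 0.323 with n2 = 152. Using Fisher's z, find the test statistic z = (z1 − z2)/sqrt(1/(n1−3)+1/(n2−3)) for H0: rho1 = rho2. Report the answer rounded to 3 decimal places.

-10.782

z1 = atanh(-0.669) = -0.808931,  z2 = atanh(0.323) = 0.334993
SE = √(1/(n1−3) + 1/(n2−3)) = √(1/220 + 1/149) = √(0.0045455 + 0.0067114) = √0.0112569 = 0.106099
z = (z1 − z2)/SE = (-0.808931 − 0.334993) / 0.106099 = -1.143924 / 0.106099 = -10.782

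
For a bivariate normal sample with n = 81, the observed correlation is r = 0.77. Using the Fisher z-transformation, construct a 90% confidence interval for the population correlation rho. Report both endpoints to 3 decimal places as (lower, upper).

(0.683, 0.836)

Fisher z: z_r = atanh(r) = ½·ln((1+0.77)/(1−0.77)) = 1.020328
SE(z) = 1/√(n−3) = 1/√78 = 0.113228
90% ⇒ z* = 1.645; margin = 1.645·0.113228 = 0.186260
CI on z-scale: (0.834068, 1.206588)
Back-transform: tanh(0.834068) = 0.682654, tanh(1.206588) = 0.835653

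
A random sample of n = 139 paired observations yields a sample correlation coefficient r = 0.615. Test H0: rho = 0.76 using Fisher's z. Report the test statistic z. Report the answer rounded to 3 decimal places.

-3.257

Fisher z: atanh(0.615) = 0.716923, atanh(0.76) = 0.996215
z = (z_r − z_0)·√(n−3) = (0.716923 − 0.996215)·√136 = -0.279292 · 11.661904 = -3.257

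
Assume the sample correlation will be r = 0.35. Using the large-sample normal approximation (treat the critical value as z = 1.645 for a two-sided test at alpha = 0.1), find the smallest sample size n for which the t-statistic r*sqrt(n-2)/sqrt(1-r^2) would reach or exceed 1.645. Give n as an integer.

22

Need r·√(n−2)/√(1−r²) ≥ 1.645
√(n−2) ≥ 1.645·√(1−0.1225) / 0.35 = 1.645·0.936750 / 0.35 = 4.4027
n−2 ≥ 19.3838  ⇒  n ≥ 21.3838
Smallest integer n = 22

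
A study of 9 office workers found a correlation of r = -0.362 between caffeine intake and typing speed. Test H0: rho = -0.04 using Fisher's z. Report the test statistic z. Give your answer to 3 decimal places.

Fisher z: atanh(-0.362) = -0.379186, atanh(-0.04) = -0.040021
z = (z_r − z_0)·√(n−3) = (-0.379186 − (-0.040021))·√6 = -0.339165 · 2.449490 = -0.831

-0.831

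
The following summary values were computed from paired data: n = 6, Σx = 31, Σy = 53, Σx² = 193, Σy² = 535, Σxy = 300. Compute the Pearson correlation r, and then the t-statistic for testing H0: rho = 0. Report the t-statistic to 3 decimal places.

S_xy = nΣxy − ΣxΣy = 6·300 − 31·53 = 1800 − 1643 = 157
S_xx = nΣx² − (Σx)² = 6·193 − 31² = 1158 − 961 = 197
S_yy = nΣy² − (Σy)² = 6·535 − 53² = 3210 − 2809 = 401
r = S_xy / √(S_xx·S_yy) = 157 / √(197·401) = 157 / √78997 = 157 / 281.0640 = 0.5586
t = r·√(n−2)/√(1−r²) = 0.5586·√4 / √(1−0.312034) = 1.117200 / 0.829437 = 1.347

1.347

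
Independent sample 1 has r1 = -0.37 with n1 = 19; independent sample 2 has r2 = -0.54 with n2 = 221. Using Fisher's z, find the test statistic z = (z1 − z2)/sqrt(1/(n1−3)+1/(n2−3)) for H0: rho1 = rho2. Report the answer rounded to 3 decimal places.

Fisher z-transforms: z1 = atanh(-0.37) = -0.388423, z2 = atanh(-0.54) = -0.604156; difference d = 0.215733
Var(d) = 1/16 + 1/218 = 0.0625000 + 0.0045872 = 0.0670872
z = d/√Var(d) = 0.215733 / √0.0670872 = 0.215733 / 0.259012 = 0.833

0.833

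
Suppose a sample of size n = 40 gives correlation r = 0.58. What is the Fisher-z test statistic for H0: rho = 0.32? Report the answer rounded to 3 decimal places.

2.012

Fisher z: atanh(0.58) = 0.662463, atanh(0.32) = 0.331647
z = (z_r − z_0)·√(n−3) = (0.662463 − 0.331647)·√37 = 0.330816 · 6.082763 = 2.012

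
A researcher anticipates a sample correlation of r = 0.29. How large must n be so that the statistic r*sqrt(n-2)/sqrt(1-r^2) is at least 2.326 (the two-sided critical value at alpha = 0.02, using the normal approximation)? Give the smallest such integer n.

61

r√(n−2)/√(1−r²) ≥ 2.326  ⇔  n−2 ≥ (2.326)²·(1−r²)/r²
(1−r²)/r² = (1−0.0841)/0.0841 = 10.8906
n ≥ 2 + 5.410276·10.8906 = 2 + 58.9212 = 60.9212
⌈60.9212⌉ = 61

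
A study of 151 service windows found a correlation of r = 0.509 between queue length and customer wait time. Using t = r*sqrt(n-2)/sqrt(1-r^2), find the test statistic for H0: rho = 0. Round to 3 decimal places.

t = r·√(n−2) / √(1−r²) with r = 0.509, n = 151
  = 0.509·√149 / √(1 − 0.259081)
  = 0.509·12.206556 / 0.860767
  = 6.213137 / 0.860767 = 7.218

7.218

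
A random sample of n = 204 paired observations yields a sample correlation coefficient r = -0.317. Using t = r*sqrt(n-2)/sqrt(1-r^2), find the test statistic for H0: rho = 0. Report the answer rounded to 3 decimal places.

-4.750

1 − r² = 1 − 0.100489 = 0.899511;  √(1−r²) = 0.948426
√(n−2) = √202 = 14.212670
t = r·√(n−2)/√(1−r²) = -0.317 · 14.212670 / 0.948426 = -4.750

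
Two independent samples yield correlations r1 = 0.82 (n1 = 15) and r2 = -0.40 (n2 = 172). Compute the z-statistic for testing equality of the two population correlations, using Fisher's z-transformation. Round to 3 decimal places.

5.290

Fisher z-transforms: z1 = atanh(0.82) = 1.156817, z2 = atanh(-0.40) = -0.423649; difference d = 1.580466
Var(d) = 1/12 + 1/169 = 0.0833333 + 0.0059172 = 0.0892505
z = d/√Var(d) = 1.580466 / √0.0892505 = 1.580466 / 0.298748 = 5.290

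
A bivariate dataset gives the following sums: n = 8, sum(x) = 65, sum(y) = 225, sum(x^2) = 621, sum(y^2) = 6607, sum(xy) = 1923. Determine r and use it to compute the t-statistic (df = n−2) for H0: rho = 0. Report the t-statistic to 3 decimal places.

Numerator: nΣxy − (Σx)(Σy) = 8·1923 − (65)(225) = 759
Denominator: √[(nΣx²−(Σx)²)(nΣy²−(Σy)²)]
  nΣx²−(Σx)² = 8·621 − 4225 = 743;  nΣy²−(Σy)² = 8·6607 − 50625 = 2231
  √(743·2231) = √1657633 = 1287.4910
r = 759 / 1287.4910 = 0.5895
t = r·√(n−2)/√(1−r²) = 0.5895·√6 / √(1−0.347510) = 1.443974 / 0.807769 = 1.788

1.788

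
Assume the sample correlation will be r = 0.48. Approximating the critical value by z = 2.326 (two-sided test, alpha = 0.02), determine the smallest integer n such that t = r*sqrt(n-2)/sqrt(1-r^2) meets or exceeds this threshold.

21

r√(n−2)/√(1−r²) ≥ 2.326  ⇔  n−2 ≥ (2.326)²·(1−r²)/r²
(1−r²)/r² = (1−0.2304)/0.2304 = 3.3403
n ≥ 2 + 5.410276·3.3403 = 2 + 18.0719 = 20.0719
⌈20.0719⌉ = 21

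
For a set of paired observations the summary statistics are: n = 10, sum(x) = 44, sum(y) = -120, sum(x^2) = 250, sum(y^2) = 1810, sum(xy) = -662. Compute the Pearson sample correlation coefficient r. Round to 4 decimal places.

-0.9276

S_xy = nΣxy − ΣxΣy = 10·(-662) − 44·(-120) = -6620 − (-5280) = -1340
S_xx = nΣx² − (Σx)² = 10·250 − 44² = 2500 − 1936 = 564
S_yy = nΣy² − (Σy)² = 10·1810 − (-120)² = 18100 − 14400 = 3700
r = S_xy / √(S_xx·S_yy) = -1340 / √(564·3700) = -1340 / √2086800 = -1340 / 1444.5761 = -0.9276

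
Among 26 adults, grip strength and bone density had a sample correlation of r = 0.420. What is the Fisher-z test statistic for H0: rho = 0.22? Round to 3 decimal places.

1.074

z_r = atanh(0.420) = 0.447692,  z_0 = atanh(0.22) = 0.223656
SE = 1/√(n−3) = 1/√23 = 0.208514
z = (z_r − z_0)/SE = (0.447692 − 0.223656) / 0.208514 = 0.224036 / 0.208514 = 1.074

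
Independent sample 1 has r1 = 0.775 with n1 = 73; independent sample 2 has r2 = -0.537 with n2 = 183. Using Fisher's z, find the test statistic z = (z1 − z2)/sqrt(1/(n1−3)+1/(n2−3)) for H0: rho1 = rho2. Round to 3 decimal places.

z1 = atanh(0.775) = 1.032728,  z2 = atanh(-0.537) = -0.599930
SE = √(1/(n1−3) + 1/(n2−3)) = √(1/70 + 1/180) = √(0.0142857 + 0.0055556) = √0.0198413 = 0.140859
z = (z1 − z2)/SE = (1.032728 − (-0.599930)) / 0.140859 = 1.632658 / 0.140859 = 11.591

11.591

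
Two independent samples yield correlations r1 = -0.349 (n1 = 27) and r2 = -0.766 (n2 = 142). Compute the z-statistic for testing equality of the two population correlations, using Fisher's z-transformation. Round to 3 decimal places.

2.924

z1 = atanh(-0.349) = -0.364305,  z2 = atanh(-0.766) = -1.010576
SE = √(1/(n1−3) + 1/(n2−3)) = √(1/24 + 1/139) = √(0.0416667 + 0.0071942) = √0.0488609 = 0.221045
z = (z1 − z2)/SE = (-0.364305 − (-1.010576)) / 0.221045 = 0.646271 / 0.221045 = 2.924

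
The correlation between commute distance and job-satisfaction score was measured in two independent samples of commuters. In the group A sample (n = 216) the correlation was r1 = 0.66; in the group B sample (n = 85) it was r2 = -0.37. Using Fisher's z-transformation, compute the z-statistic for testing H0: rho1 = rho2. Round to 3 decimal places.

Fisher z-transforms: z1 = atanh(0.66) = 0.792814, z2 = atanh(-0.37) = -0.388423; difference d = 1.181237
Var(d) = 1/213 + 1/82 = 0.0046948 + 0.0121951 = 0.0168899
z = d/√Var(d) = 1.181237 / √0.0168899 = 1.181237 / 0.129961 = 9.089

9.089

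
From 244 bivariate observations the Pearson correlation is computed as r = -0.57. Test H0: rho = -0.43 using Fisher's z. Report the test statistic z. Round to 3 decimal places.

z_r = atanh(-0.57) = -0.647523,  z_0 = atanh(-0.43) = -0.459897
SE = 1/√(n−3) = 1/√241 = 0.064416
z = (z_r − z_0)/SE = (-0.647523 − (-0.459897)) / 0.064416 = -0.187626 / 0.064416 = -2.913

-2.913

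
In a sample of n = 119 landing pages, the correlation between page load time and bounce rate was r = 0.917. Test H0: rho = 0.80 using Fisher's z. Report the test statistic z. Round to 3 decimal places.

Fisher z: atanh(0.917) = 1.569838, atanh(0.80) = 1.098612
z = (z_r − z_0)·√(n−3) = (1.569838 − 1.098612)·√116 = 0.471226 · 10.770330 = 5.075

5.075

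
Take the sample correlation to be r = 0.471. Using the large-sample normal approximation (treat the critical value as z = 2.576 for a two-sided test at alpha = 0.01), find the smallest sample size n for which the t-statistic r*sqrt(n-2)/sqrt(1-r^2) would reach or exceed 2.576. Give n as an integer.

26

r√(n−2)/√(1−r²) ≥ 2.576  ⇔  n−2 ≥ (2.576)²·(1−r²)/r²
(1−r²)/r² = (1−0.221841)/0.221841 = 3.5077
n ≥ 2 + 6.635776·3.5077 = 2 + 23.2763 = 25.2763
⌈25.2763⌉ = 26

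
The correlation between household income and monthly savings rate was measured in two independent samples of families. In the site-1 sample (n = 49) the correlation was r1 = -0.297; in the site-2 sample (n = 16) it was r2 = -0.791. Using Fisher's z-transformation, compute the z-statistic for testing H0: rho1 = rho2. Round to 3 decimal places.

2.445

Fisher z-transforms: z1 = atanh(-0.297) = -0.306226, z2 = atanh(-0.791) = -1.074098; difference d = 0.767872
Var(d) = 1/46 + 1/13 = 0.0217391 + 0.0769231 = 0.0986622
z = d/√Var(d) = 0.767872 / √0.0986622 = 0.767872 / 0.314105 = 2.445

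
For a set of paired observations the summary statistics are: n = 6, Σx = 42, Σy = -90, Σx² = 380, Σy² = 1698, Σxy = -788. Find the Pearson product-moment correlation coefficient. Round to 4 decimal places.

-0.9133

S_xy = nΣxy − ΣxΣy = 6·(-788) − 42·(-90) = -4728 − (-3780) = -948
S_xx = nΣx² − (Σx)² = 6·380 − 42² = 2280 − 1764 = 516
S_yy = nΣy² − (Σy)² = 6·1698 − (-90)² = 10188 − 8100 = 2088
r = S_xy / √(S_xx·S_yy) = -948 / √(516·2088) = -948 / √1077408 = -948 / 1037.9827 = -0.9133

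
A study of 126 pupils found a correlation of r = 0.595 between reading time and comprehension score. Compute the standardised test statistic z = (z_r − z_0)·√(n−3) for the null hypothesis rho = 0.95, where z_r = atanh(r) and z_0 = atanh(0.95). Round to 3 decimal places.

Fisher z: atanh(0.595) = 0.685371, atanh(0.95) = 1.831781
z = (z_r − z_0)·√(n−3) = (0.685371 − 1.831781)·√123 = -1.146410 · 11.090537 = -12.714

-12.714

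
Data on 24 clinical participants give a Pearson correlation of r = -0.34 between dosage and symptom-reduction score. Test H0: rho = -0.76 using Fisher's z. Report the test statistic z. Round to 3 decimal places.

z_r = atanh(-0.34) = -0.354093,  z_0 = atanh(-0.76) = -0.996215
SE = 1/√(n−3) = 1/√21 = 0.218218
z = (z_r − z_0)/SE = (-0.354093 − (-0.996215)) / 0.218218 = 0.642122 / 0.218218 = 2.943

2.943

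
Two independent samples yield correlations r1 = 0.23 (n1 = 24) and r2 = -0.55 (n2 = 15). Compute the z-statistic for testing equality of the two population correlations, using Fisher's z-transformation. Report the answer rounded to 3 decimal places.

2.356

z1 = atanh(0.23) = 0.234189,  z2 = atanh(-0.55) = -0.618381
SE = √(1/(n1−3) + 1/(n2−3)) = √(1/21 + 1/12) = √(0.0476190 + 0.0833333) = √0.1309523 = 0.361873
z = (z1 − z2)/SE = (0.234189 − (-0.618381)) / 0.361873 = 0.852570 / 0.361873 = 2.356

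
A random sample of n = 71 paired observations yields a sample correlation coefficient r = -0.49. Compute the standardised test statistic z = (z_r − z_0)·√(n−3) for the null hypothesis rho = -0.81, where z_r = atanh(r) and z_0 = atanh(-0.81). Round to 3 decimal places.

4.873

Fisher z: atanh(-0.49) = -0.536060, atanh(-0.81) = -1.127029
z = (z_r − z_0)·√(n−3) = (-0.536060 − (-1.127029))·√68 = 0.590969 · 8.246211 = 4.873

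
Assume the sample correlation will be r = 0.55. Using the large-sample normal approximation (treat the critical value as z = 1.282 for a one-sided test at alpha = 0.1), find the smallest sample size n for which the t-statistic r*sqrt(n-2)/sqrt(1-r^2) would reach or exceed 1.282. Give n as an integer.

r√(n−2)/√(1−r²) ≥ 1.282  ⇔  n−2 ≥ (1.282)²·(1−r²)/r²
(1−r²)/r² = (1−0.3025)/0.3025 = 2.3058
n ≥ 2 + 1.643524·2.3058 = 2 + 3.7896 = 5.7896
⌈5.7896⌉ = 6

6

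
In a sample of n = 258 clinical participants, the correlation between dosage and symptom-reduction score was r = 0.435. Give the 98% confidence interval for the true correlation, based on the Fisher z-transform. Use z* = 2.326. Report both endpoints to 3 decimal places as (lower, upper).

Fisher z: z_r = atanh(r) = ½·ln((1+0.435)/(1−0.435)) = 0.466047
SE(z) = 1/√(n−3) = 1/√255 = 0.062622
98% ⇒ z* = 2.326; margin = 2.326·0.062622 = 0.145659
CI on z-scale: (0.320388, 0.611706)
Back-transform: tanh(0.320388) = 0.309858, tanh(0.611706) = 0.545327

(0.310, 0.545)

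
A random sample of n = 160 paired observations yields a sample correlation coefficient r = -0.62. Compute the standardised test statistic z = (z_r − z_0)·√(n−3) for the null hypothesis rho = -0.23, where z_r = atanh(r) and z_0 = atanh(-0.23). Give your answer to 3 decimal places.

-6.150

z_r = atanh(-0.62) = -0.725005,  z_0 = atanh(-0.23) = -0.234189
SE = 1/√(n−3) = 1/√157 = 0.079809
z = (z_r − z_0)/SE = (-0.725005 − (-0.234189)) / 0.079809 = -0.490816 / 0.079809 = -6.150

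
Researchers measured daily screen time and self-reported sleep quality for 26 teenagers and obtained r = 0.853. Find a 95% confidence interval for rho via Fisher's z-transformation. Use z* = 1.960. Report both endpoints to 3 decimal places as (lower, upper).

Fisher z: z_r = atanh(r) = ½·ln((1+0.853)/(1−0.853)) = 1.267064
SE(z) = 1/√(n−3) = 1/√23 = 0.208514
95% ⇒ z* = 1.960; margin = 1.960·0.208514 = 0.408687
CI on z-scale: (0.858377, 1.675751)
Back-transform: tanh(0.858377) = 0.695421, tanh(1.675751) = 0.932308

(0.695, 0.932)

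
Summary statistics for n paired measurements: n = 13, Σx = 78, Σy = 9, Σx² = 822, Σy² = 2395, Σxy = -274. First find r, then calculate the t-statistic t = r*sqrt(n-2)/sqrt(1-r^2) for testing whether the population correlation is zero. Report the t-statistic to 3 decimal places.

Numerator: nΣxy − (Σx)(Σy) = 13·(-274) − (78)(9) = -4264
Denominator: √[(nΣx²−(Σx)²)(nΣy²−(Σy)²)]
  nΣx²−(Σx)² = 13·822 − 6084 = 4602;  nΣy²−(Σy)² = 13·2395 − 81 = 31054
  √(4602·31054) = √142910508 = 11954.5183
r = -4264 / 11954.5183 = -0.3567
t = r·√(n−2)/√(1−r²) = -0.3567·√11 / √(1−0.127235) = -1.183040 / 0.934219 = -1.266

-1.266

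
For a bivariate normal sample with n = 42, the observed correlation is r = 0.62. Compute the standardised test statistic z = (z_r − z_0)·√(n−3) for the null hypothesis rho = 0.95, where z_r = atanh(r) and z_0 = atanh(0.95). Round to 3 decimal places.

-6.912

Fisher z: atanh(0.62) = 0.725005, atanh(0.95) = 1.831781
z = (z_r − z_0)·√(n−3) = (0.725005 − 1.831781)·√39 = -1.106776 · 6.244998 = -6.912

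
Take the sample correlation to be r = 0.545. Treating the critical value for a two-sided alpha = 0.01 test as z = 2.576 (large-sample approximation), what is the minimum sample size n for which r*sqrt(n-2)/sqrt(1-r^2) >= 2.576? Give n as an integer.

r√(n−2)/√(1−r²) ≥ 2.576  ⇔  n−2 ≥ (2.576)²·(1−r²)/r²
(1−r²)/r² = (1−0.297025)/0.297025 = 2.3667
n ≥ 2 + 6.635776·2.3667 = 2 + 15.7049 = 17.7049
⌈17.7049⌉ = 18

18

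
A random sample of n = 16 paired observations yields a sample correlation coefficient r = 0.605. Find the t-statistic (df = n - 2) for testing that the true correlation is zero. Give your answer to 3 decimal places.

t = r·√(n−2) / √(1−r²) with r = 0.605, n = 16
  = 0.605·√14 / √(1 − 0.366025)
  = 0.605·3.741657 / 0.796225
  = 2.263702 / 0.796225 = 2.843

2.843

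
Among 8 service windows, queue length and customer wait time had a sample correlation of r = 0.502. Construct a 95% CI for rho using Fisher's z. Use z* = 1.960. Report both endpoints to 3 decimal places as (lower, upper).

(-0.314, 0.891)

z_r = atanh(0.502) = 0.551976;  SE = 1/√(n−3) = 1/√5 = 0.447214
z-limits: 0.551976 ± 1.960·0.447214 = 0.551976 ± 0.876539 = [-0.324563, 1.428515]
ρ-limits: (tanh -0.324563, tanh 1.428515) = (-0.314, 0.891)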